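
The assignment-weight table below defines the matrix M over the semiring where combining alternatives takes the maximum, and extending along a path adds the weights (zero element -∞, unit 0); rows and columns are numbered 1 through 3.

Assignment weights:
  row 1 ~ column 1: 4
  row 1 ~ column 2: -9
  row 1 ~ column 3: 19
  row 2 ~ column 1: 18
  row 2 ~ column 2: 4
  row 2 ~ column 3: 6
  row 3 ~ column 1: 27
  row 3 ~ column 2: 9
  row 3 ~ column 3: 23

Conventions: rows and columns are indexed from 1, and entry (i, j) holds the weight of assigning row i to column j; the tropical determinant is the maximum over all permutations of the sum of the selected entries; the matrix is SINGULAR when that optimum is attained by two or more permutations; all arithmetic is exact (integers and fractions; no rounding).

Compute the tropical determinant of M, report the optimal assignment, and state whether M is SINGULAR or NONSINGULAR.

σ = (1, 2, 3): 4 + 4 + 23 = 31
σ = (1, 3, 2): 4 + 6 + 9 = 19
σ = (2, 1, 3): (-9) + 18 + 23 = 32
σ = (2, 3, 1): (-9) + 6 + 27 = 24
σ = (3, 1, 2): 19 + 18 + 9 = 46
σ = (3, 2, 1): 19 + 4 + 27 = 50
Optimal value attained by: σ = (3, 2, 1).
Answer: det⊕(M) = 50; verdict: NONSINGULAR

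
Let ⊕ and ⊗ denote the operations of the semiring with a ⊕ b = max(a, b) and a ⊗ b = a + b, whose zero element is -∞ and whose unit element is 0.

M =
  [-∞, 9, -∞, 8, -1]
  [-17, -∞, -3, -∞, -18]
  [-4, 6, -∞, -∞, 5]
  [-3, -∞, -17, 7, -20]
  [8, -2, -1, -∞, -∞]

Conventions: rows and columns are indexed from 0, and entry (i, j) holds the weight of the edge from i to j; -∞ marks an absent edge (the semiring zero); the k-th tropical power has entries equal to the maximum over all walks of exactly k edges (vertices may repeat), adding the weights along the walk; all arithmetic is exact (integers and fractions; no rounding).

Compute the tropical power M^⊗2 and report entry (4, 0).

M^⊗2:
  [7, -3, 6, 15, -9]
  [-7, 3, -19, -9, 2]
  [13, 5, 4, 4, -5]
  [4, 6, -10, 14, -4]
  [-5, 17, -5, 16, 7]
Key observation: the optimum is the walk 4->2->0, with weight (-1) + (-4) = -5.
Optimal value attained by: walk 4->2->0.
Answer: (M^⊗2)[4][0] = -5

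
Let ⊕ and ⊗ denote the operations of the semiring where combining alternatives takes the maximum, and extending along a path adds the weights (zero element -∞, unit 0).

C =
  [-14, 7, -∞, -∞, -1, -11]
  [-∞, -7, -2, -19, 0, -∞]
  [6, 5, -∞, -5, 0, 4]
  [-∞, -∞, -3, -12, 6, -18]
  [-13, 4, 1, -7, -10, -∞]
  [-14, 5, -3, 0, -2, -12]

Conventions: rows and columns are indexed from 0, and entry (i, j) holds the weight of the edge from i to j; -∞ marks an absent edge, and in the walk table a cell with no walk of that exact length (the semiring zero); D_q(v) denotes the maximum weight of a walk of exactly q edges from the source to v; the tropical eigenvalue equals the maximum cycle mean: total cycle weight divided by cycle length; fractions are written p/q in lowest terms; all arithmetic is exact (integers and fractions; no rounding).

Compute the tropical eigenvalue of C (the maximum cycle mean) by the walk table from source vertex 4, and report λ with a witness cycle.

q=0: [-∞, -∞, -∞, -∞, 0, -∞]
q=1: [-13, 4, 1, -7, -10, -∞]
q=2: [7, 6, 2, -4, 4, 5]
q=3: [8, 14, 5, 5, 6, 6]
q=4: [11, 15, 12, 6, 14, 9]
q=5: [18, 18, 15, 9, 15, 16]
q=6: [21, 25, 16, 16, 18, 19]
Optimal cycle mean attained by: cycle 0->1->2->0, total 7 + (-2) + 6, length 3.
Answer: λ = 11/3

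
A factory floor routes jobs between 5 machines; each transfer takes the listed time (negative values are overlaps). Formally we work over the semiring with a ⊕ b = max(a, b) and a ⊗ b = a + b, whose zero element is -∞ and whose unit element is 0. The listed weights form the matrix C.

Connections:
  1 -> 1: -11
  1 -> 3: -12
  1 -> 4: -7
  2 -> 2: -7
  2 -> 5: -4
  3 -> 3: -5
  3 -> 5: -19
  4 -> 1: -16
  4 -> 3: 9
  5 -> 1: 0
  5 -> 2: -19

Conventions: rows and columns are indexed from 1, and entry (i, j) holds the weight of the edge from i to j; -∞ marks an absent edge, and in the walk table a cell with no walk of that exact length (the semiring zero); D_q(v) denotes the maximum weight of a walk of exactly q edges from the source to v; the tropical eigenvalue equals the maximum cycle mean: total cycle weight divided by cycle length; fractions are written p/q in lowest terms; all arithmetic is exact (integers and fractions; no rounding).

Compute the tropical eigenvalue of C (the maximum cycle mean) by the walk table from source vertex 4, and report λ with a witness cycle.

q=0: [-∞, -∞, -∞, 0, -∞]
q=1: [-16, -∞, 9, -∞, -∞]
q=2: [-27, -∞, 4, -23, -10]
q=3: [-10, -29, -1, -34, -15]
q=4: [-15, -34, -6, -17, -20]
q=5: [-20, -39, -8, -22, -25]
Optimal cycle mean attained by: cycle 1->4->3->5->1, total (-7) + 9 + (-19) + 0, length 4.
Answer: λ = -17/4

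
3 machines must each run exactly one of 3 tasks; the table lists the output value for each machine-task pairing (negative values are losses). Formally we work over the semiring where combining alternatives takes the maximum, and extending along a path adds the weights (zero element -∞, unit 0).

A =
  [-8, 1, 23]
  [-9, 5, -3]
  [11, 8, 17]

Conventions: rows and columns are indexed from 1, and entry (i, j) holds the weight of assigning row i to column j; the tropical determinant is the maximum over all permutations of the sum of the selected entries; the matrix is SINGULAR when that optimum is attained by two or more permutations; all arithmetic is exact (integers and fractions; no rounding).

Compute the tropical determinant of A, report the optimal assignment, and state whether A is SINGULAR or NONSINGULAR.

σ = (1, 2, 3): (-8) + 5 + 17 = 14
σ = (1, 3, 2): (-8) + (-3) + 8 = -3
σ = (2, 1, 3): 1 + (-9) + 17 = 9
σ = (2, 3, 1): 1 + (-3) + 11 = 9
σ = (3, 1, 2): 23 + (-9) + 8 = 22
σ = (3, 2, 1): 23 + 5 + 11 = 39
Optimal value attained by: σ = (3, 2, 1).
Answer: det⊕(A) = 39; verdict: NONSINGULAR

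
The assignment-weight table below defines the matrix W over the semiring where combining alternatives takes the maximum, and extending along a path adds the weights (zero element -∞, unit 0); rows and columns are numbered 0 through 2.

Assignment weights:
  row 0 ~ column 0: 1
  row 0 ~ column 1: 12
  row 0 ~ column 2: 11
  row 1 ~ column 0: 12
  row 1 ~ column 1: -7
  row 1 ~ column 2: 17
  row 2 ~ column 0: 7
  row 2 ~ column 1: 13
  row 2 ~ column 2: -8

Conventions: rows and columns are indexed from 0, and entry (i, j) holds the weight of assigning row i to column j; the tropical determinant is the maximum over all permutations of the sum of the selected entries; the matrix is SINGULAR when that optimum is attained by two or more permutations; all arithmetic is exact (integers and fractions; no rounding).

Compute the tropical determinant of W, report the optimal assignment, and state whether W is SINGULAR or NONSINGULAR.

σ = (0, 1, 2): 1 + (-7) + (-8) = -14
σ = (0, 2, 1): 1 + 17 + 13 = 31
σ = (1, 0, 2): 12 + 12 + (-8) = 16
σ = (1, 2, 0): 12 + 17 + 7 = 36
σ = (2, 0, 1): 11 + 12 + 13 = 36
σ = (2, 1, 0): 11 + (-7) + 7 = 11
Optimal value attained by: σ = (1, 2, 0).
Answer: det⊕(W) = 36; verdict: SINGULAR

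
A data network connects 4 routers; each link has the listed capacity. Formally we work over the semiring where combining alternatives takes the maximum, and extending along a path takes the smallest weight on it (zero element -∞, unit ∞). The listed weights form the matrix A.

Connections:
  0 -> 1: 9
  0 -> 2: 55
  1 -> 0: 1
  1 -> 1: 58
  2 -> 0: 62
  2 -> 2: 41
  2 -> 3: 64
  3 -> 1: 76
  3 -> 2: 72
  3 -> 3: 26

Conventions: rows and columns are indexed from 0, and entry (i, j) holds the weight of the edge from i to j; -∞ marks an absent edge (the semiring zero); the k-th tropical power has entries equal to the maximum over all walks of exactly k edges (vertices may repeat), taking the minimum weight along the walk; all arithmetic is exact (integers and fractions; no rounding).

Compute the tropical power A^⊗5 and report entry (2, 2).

A^⊗2:
  [55, 9, 41, 55]
  [1, 58, 1, -∞]
  [41, 64, 64, 41]
  [62, 58, 41, 64]
A^⊗3:
  [41, 55, 55, 41]
  [1, 58, 1, 1]
  [62, 58, 41, 64]
  [41, 64, 64, 41]
A^⊗4:
  [55, 55, 41, 55]
  [1, 58, 1, 1]
  [41, 64, 64, 41]
  [62, 58, 41, 64]
A^⊗5:
  [41, 55, 55, 41]
  [1, 58, 1, 1]
  [62, 58, 41, 64]
  [41, 64, 64, 41]
Key observation: the optimum is the walk 2->0->2->0->2->2, with weight 62 min 55 min 62 min 55 min 41 = 41.
Optimal value attained by: walk 2->0->2->0->2->2.
Answer: (A^⊗5)[2][2] = 41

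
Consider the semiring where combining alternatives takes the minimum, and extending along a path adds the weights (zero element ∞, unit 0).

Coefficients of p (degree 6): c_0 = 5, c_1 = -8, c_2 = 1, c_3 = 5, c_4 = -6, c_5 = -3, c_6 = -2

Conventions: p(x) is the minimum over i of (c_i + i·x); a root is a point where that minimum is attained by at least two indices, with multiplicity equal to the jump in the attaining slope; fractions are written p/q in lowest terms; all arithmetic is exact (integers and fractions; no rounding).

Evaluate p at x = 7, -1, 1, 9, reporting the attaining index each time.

p(7) = min(5+0·7=5, -8+1·7=-1, 1+2·7=15, 5+3·7=26, -6+4·7=22, -3+5·7=32, -2+6·7=40) = -1 (attained by i=1)
p(-1) = min(5+0·(-1)=5, -8+1·(-1)=-9, 1+2·(-1)=-1, 5+3·(-1)=2, -6+4·(-1)=-10, -3+5·(-1)=-8, -2+6·(-1)=-8) = -10 (attained by i=4)
p(1) = min(5+0·1=5, -8+1·1=-7, 1+2·1=3, 5+3·1=8, -6+4·1=-2, -3+5·1=2, -2+6·1=4) = -7 (attained by i=1)
p(9) = min(5+0·9=5, -8+1·9=1, 1+2·9=19, 5+3·9=32, -6+4·9=30, -3+5·9=42, -2+6·9=52) = 1 (attained by i=1)
Answer: p(7) = -1; p(-1) = -10; p(1) = -7; p(9) = 1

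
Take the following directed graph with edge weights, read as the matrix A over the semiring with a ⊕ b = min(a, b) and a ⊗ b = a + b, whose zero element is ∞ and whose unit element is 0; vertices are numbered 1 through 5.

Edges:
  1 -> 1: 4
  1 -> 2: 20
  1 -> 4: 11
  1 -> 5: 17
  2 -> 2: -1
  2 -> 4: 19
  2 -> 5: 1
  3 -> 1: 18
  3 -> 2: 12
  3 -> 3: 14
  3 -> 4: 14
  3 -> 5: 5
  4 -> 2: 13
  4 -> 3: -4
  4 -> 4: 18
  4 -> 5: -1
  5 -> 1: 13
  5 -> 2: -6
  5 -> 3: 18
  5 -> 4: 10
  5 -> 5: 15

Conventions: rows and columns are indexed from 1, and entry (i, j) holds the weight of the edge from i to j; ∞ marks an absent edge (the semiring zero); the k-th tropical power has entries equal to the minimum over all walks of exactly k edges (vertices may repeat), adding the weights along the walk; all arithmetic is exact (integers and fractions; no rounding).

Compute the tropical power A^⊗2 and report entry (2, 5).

A^⊗2:
  [8, 11, 7, 15, 10]
  [14, -5, 15, 11, 0]
  [18, -1, 10, 15, 13]
  [12, -7, 10, 9, 1]
  [17, -7, 6, 13, -5]
Key observation: the optimum is the walk 2->2->5, with weight (-1) + 1 = 0.
Optimal value attained by: walk 2->2->5.
Answer: (A^⊗2)[2][5] = 0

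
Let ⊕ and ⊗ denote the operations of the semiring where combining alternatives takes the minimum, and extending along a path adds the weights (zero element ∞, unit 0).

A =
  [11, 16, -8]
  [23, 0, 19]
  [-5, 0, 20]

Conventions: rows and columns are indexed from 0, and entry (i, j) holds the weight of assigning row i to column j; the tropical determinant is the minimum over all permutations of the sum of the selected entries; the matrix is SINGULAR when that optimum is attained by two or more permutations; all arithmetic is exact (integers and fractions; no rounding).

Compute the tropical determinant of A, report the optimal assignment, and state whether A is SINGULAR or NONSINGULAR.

σ = (0, 1, 2): 11 + 0 + 20 = 31
σ = (0, 2, 1): 11 + 19 + 0 = 30
σ = (1, 0, 2): 16 + 23 + 20 = 59
σ = (1, 2, 0): 16 + 19 + (-5) = 30
σ = (2, 0, 1): (-8) + 23 + 0 = 15
σ = (2, 1, 0): (-8) + 0 + (-5) = -13
Optimal value attained by: σ = (2, 1, 0).
Answer: det⊕(A) = -13; verdict: NONSINGULAR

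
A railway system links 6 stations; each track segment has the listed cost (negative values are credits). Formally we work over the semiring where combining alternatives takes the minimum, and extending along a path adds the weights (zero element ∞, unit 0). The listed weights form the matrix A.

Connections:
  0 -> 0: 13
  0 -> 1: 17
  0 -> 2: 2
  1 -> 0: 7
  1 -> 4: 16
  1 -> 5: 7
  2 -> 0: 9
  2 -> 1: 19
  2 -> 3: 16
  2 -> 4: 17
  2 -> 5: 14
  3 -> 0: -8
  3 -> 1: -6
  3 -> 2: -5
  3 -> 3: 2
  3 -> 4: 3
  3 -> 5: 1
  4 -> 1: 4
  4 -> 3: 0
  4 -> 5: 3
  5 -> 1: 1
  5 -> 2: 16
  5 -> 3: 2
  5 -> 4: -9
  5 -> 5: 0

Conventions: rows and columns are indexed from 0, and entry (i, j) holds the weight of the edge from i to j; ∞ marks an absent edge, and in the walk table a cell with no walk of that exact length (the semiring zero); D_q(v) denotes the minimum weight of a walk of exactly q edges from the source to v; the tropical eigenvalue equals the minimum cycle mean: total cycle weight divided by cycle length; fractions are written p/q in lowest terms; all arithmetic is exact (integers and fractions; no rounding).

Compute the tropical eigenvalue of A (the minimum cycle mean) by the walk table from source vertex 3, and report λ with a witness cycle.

q=0: [∞, ∞, ∞, 0, ∞, ∞]
q=1: [-8, -6, -5, 2, 3, 1]
q=2: [-6, -4, -6, 3, -8, 1]
q=3: [-5, -4, -4, -8, -8, -5]
q=4: [-16, -14, -13, -8, -14, -7]
q=5: [-16, -14, -14, -14, -16, -11]
q=6: [-22, -20, -19, -16, -20, -13]
Optimal cycle mean attained by: cycle 4->5->4, total 3 + (-9), length 2.
Answer: λ = -3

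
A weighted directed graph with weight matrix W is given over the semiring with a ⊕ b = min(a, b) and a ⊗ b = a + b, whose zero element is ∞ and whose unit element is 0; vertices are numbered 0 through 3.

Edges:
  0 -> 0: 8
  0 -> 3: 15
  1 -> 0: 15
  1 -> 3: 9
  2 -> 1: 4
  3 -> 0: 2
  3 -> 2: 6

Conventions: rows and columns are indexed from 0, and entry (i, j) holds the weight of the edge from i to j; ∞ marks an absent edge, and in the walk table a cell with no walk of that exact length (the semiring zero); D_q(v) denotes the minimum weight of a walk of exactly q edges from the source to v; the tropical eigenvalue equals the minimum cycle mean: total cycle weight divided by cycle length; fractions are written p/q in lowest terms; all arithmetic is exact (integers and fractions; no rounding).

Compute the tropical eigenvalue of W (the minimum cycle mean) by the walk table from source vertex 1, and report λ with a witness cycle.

q=0: [∞, 0, ∞, ∞]
q=1: [15, ∞, ∞, 9]
q=2: [11, ∞, 15, 30]
q=3: [19, 19, 36, 26]
q=4: [27, 40, 32, 28]
Optimal cycle mean attained by: cycle 1->3->2->1, total 9 + 6 + 4, length 3.
Answer: λ = 19/3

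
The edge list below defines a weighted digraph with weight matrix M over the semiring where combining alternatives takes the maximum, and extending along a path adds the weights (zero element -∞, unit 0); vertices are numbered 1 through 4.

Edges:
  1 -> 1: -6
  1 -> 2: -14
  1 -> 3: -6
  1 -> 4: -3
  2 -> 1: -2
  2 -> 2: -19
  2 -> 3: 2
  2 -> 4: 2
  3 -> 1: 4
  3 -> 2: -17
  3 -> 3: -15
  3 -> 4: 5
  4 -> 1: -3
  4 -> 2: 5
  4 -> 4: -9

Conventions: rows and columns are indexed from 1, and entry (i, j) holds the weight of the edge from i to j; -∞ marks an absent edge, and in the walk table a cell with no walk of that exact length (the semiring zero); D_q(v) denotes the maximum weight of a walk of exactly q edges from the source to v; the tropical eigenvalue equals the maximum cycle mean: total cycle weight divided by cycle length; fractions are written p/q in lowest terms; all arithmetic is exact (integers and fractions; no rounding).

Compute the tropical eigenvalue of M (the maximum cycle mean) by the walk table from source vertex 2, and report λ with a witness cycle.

q=0: [-∞, 0, -∞, -∞]
q=1: [-2, -19, 2, 2]
q=2: [6, 7, -8, 7]
q=3: [5, 12, 9, 9]
q=4: [13, 14, 14, 14]
Optimal cycle mean attained by: cycle 2->3->4->2, total 2 + 5 + 5, length 3.
Answer: λ = 4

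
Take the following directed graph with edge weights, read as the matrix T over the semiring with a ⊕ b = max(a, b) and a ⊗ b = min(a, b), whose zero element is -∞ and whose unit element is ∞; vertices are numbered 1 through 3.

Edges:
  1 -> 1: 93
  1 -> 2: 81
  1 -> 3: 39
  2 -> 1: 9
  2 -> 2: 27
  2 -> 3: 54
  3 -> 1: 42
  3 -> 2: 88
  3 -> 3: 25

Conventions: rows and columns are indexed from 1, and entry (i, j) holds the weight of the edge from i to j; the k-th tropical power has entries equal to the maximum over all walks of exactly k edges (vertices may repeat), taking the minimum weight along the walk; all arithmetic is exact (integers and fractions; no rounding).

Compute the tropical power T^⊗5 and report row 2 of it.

T^⊗2:
  [93, 81, 54]
  [42, 54, 27]
  [42, 42, 54]
T^⊗3:
  [93, 81, 54]
  [42, 42, 54]
  [42, 54, 42]
T^⊗4:
  [93, 81, 54]
  [42, 54, 42]
  [42, 42, 54]
T^⊗5:
  [93, 81, 54]
  [42, 42, 54]
  [42, 54, 42]
Answer: row 2 of T^⊗5 = [42, 42, 54]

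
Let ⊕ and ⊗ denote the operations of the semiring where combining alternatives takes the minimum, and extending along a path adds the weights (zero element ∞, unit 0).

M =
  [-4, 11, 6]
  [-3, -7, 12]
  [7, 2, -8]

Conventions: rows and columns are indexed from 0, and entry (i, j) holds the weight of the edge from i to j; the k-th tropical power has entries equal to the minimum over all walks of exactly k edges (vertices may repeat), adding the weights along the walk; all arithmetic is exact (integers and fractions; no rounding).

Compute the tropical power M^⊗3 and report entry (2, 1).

M^⊗2:
  [-8, 4, -2]
  [-10, -14, 3]
  [-1, -6, -16]
M^⊗3:
  [-12, -3, -10]
  [-17, -21, -5]
  [-9, -14, -24]
Key observation: the optimum is the walk 2->2->2->1, with weight (-8) + (-8) + 2 = -14.
Optimal value attained by: walk 2->2->2->1.
Answer: (M^⊗3)[2][1] = -14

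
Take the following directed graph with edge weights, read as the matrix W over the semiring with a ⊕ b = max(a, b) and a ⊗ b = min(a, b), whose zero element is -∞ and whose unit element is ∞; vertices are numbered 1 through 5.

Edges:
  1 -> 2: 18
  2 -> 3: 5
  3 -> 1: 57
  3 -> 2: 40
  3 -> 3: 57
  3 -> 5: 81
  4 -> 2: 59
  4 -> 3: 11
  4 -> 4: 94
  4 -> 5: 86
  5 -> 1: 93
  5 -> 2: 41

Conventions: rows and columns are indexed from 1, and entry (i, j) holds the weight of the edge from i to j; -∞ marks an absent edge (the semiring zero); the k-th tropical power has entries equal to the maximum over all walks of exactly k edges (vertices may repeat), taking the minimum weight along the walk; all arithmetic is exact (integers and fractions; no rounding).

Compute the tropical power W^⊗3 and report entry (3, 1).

W^⊗2:
  [-∞, -∞, 5, -∞, -∞]
  [5, 5, 5, -∞, 5]
  [81, 41, 57, -∞, 57]
  [86, 59, 11, 94, 86]
  [-∞, 18, 5, -∞, -∞]
W^⊗3:
  [5, 5, 5, -∞, 5]
  [5, 5, 5, -∞, 5]
  [57, 41, 57, -∞, 57]
  [86, 59, 11, 94, 86]
  [5, 5, 5, -∞, 5]
Key observation: the optimum is the walk 3->3->5->1, with weight 57 min 81 min 93 = 57.
Optimal value attained by: walk 3->3->5->1.
Answer: (W^⊗3)[3][1] = 57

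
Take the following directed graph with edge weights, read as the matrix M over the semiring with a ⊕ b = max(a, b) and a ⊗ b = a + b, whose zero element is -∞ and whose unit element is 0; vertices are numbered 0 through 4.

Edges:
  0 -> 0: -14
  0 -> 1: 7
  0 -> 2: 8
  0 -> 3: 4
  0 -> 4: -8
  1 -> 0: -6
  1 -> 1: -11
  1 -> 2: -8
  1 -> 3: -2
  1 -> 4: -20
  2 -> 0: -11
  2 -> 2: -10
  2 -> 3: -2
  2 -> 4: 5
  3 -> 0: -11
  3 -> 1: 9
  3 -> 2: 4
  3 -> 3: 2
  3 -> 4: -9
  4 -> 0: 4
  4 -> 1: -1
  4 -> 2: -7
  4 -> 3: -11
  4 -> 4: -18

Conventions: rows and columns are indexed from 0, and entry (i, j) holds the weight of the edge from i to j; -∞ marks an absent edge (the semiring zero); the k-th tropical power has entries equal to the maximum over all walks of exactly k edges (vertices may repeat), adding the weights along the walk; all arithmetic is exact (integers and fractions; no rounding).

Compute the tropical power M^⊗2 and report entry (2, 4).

M^⊗2:
  [1, 13, 8, 6, 13]
  [-13, 7, 2, 0, -3]
  [9, 7, 2, 0, -5]
  [3, 11, 6, 7, 9]
  [-7, 11, 12, 8, -2]
Key observation: the optimum is the walk 2->2->4, with weight (-10) + 5 = -5.
Optimal value attained by: walk 2->2->4.
Answer: (M^⊗2)[2][4] = -5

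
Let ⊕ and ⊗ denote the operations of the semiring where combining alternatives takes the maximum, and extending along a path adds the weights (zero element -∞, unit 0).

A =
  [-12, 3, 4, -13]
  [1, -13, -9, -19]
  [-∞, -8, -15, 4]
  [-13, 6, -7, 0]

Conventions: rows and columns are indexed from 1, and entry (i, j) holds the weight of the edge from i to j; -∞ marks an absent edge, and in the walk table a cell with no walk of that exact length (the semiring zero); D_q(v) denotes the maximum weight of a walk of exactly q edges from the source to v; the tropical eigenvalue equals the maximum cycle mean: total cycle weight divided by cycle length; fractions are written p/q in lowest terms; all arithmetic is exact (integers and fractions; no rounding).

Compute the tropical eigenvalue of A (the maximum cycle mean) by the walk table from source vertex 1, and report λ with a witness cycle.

q=0: [0, -∞, -∞, -∞]
q=1: [-12, 3, 4, -13]
q=2: [4, -4, -6, 8]
q=3: [-3, 14, 8, 8]
q=4: [15, 14, 5, 12]
Optimal cycle mean attained by: cycle 1->3->4->2->1, total 4 + 4 + 6 + 1, length 4.
Answer: λ = 15/4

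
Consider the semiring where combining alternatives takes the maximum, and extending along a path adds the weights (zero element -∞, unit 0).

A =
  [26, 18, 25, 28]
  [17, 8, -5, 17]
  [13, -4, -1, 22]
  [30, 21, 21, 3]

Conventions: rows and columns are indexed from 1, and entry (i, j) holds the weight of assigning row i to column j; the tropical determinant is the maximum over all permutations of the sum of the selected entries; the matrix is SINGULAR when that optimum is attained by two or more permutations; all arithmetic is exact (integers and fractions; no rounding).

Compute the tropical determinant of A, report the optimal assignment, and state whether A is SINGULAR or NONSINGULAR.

σ = (1, 2, 3, 4): 26 + 8 + (-1) + 3 = 36
σ = (1, 2, 4, 3): 26 + 8 + 22 + 21 = 77
σ = (1, 3, 2, 4): 26 + (-5) + (-4) + 3 = 20
σ = (1, 3, 4, 2): 26 + (-5) + 22 + 21 = 64
σ = (1, 4, 2, 3): 26 + 17 + (-4) + 21 = 60
σ = (1, 4, 3, 2): 26 + 17 + (-1) + 21 = 63
σ = (2, 1, 3, 4): 18 + 17 + (-1) + 3 = 37
σ = (2, 1, 4, 3): 18 + 17 + 22 + 21 = 78
σ = (2, 3, 1, 4): 18 + (-5) + 13 + 3 = 29
σ = (2, 3, 4, 1): 18 + (-5) + 22 + 30 = 65
σ = (2, 4, 1, 3): 18 + 17 + 13 + 21 = 69
σ = (2, 4, 3, 1): 18 + 17 + (-1) + 30 = 64
σ = (3, 1, 2, 4): 25 + 17 + (-4) + 3 = 41
σ = (3, 1, 4, 2): 25 + 17 + 22 + 21 = 85
σ = (3, 2, 1, 4): 25 + 8 + 13 + 3 = 49
σ = (3, 2, 4, 1): 25 + 8 + 22 + 30 = 85
σ = (3, 4, 1, 2): 25 + 17 + 13 + 21 = 76
σ = (3, 4, 2, 1): 25 + 17 + (-4) + 30 = 68
σ = (4, 1, 2, 3): 28 + 17 + (-4) + 21 = 62
σ = (4, 1, 3, 2): 28 + 17 + (-1) + 21 = 65
σ = (4, 2, 1, 3): 28 + 8 + 13 + 21 = 70
σ = (4, 2, 3, 1): 28 + 8 + (-1) + 30 = 65
σ = (4, 3, 1, 2): 28 + (-5) + 13 + 21 = 57
σ = (4, 3, 2, 1): 28 + (-5) + (-4) + 30 = 49
Optimal value attained by: σ = (3, 1, 4, 2).
Answer: det⊕(A) = 85; verdict: SINGULAR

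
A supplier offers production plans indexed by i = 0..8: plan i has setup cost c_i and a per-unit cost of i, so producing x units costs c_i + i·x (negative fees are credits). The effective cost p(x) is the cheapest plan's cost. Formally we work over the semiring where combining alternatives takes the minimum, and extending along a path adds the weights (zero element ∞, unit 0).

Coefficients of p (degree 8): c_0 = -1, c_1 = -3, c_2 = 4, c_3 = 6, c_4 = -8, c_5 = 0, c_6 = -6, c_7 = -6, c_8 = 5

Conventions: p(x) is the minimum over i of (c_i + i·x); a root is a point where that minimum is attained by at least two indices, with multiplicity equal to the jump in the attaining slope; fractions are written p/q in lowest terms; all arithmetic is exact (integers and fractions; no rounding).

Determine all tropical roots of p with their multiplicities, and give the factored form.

hull edge (i=0, c=-1) to (i=1, c=-3): slope -2, span 1
hull edge (i=1, c=-3) to (i=4, c=-8): slope -5/3, span 3
hull edge (i=4, c=-8) to (i=7, c=-6): slope 2/3, span 3
hull edge (i=7, c=-6) to (i=8, c=5): slope 11, span 1
Factored form: p(x) = 5 ⊗ (x ⊕ (-11)) ⊗ (x ⊕ (-2/3)) ⊗ (x ⊕ (-2/3)) ⊗ (x ⊕ (-2/3)) ⊗ (x ⊕ 5/3) ⊗ (x ⊕ 5/3) ⊗ (x ⊕ 5/3) ⊗ (x ⊕ 2)
Answer: roots = -11 (mult 1), -2/3 (mult 3), 5/3 (mult 3), 2 (mult 1)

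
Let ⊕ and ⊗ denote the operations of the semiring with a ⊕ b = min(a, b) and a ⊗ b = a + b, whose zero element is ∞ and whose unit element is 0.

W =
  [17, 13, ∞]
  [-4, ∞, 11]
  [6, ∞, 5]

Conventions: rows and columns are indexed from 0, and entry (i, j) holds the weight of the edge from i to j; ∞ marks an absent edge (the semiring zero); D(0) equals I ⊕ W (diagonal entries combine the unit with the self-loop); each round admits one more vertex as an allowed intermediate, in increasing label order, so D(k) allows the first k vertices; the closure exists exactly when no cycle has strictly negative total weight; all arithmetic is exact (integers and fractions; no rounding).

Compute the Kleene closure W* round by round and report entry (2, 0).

D(0):
  [0, 13, ∞]
  [-4, 0, 11]
  [6, ∞, 0]
D(1):
  [0, 13, ∞]
  [-4, 0, 11]
  [6, 19, 0]
D(2):
  [0, 13, 24]
  [-4, 0, 11]
  [6, 19, 0]
D(3):
  [0, 13, 24]
  [-4, 0, 11]
  [6, 19, 0]
Answer: W*[2][0] = 6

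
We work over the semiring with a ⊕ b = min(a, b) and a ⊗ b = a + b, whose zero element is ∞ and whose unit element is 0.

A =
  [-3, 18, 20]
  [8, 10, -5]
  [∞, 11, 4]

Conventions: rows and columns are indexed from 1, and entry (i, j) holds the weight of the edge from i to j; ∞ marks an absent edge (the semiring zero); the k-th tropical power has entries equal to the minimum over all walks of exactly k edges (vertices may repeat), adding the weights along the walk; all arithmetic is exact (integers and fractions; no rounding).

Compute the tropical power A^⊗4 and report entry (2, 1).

A^⊗2:
  [-6, 15, 13]
  [5, 6, -1]
  [19, 15, 6]
A^⊗3:
  [-9, 12, 10]
  [2, 10, 1]
  [16, 17, 10]
A^⊗4:
  [-12, 9, 7]
  [-1, 12, 5]
  [13, 21, 12]
Key observation: the optimum is the walk 2->1->1->1->1, with weight 8 + (-3) + (-3) + (-3) = -1.
Optimal value attained by: walk 2->1->1->1->1.
Answer: (A^⊗4)[2][1] = -1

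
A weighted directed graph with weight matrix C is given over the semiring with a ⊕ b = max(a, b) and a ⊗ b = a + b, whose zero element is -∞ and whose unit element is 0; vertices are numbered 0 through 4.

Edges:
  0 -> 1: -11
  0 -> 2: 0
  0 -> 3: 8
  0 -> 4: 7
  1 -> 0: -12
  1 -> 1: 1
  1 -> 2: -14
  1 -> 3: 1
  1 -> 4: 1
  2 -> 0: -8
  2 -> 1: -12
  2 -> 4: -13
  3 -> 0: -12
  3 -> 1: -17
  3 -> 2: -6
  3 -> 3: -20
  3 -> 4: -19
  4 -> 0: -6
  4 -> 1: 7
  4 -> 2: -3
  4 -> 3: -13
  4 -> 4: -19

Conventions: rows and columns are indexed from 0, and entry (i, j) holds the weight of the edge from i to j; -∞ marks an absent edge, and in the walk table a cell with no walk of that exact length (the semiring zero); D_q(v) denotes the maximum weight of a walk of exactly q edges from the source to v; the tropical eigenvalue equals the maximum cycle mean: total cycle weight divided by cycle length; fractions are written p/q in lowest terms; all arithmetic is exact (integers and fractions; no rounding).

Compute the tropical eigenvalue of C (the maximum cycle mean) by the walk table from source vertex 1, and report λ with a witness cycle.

q=0: [-∞, 0, -∞, -∞, -∞]
q=1: [-12, 1, -14, 1, 1]
q=2: [-5, 8, -2, 2, 2]
q=3: [-4, 9, -1, 9, 9]
q=4: [3, 16, 6, 10, 10]
q=5: [4, 17, 7, 17, 17]
Optimal cycle mean attained by: cycle 1->4->1, total 1 + 7, length 2.
Answer: λ = 4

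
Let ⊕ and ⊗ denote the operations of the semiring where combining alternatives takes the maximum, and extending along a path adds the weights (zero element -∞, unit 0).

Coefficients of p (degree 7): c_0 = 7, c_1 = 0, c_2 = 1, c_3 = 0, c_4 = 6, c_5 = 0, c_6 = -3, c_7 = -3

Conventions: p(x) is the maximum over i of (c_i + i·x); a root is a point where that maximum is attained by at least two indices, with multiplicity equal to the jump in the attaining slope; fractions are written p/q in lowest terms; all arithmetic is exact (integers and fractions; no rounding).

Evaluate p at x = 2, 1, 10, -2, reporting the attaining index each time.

p(2) = max(7+0·2=7, 0+1·2=2, 1+2·2=5, 0+3·2=6, 6+4·2=14, 0+5·2=10, -3+6·2=9, -3+7·2=11) = 14 (attained by i=4)
p(1) = max(7+0·1=7, 0+1·1=1, 1+2·1=3, 0+3·1=3, 6+4·1=10, 0+5·1=5, -3+6·1=3, -3+7·1=4) = 10 (attained by i=4)
p(10) = max(7+0·10=7, 0+1·10=10, 1+2·10=21, 0+3·10=30, 6+4·10=46, 0+5·10=50, -3+6·10=57, -3+7·10=67) = 67 (attained by i=7)
p(-2) = max(7+0·(-2)=7, 0+1·(-2)=-2, 1+2·(-2)=-3, 0+3·(-2)=-6, 6+4·(-2)=-2, 0+5·(-2)=-10, -3+6·(-2)=-15, -3+7·(-2)=-17) = 7 (attained by i=0)
Answer: p(2) = 14; p(1) = 10; p(10) = 67; p(-2) = 7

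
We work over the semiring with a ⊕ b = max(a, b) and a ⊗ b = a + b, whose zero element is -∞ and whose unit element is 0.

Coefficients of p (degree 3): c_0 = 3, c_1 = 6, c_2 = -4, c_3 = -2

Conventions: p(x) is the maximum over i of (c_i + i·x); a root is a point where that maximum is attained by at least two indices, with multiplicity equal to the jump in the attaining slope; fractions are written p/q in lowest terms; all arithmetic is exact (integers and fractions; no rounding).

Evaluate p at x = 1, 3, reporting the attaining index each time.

p(1) = max(3+0·1=3, 6+1·1=7, -4+2·1=-2, -2+3·1=1) = 7 (attained by i=1)
p(3) = max(3+0·3=3, 6+1·3=9, -4+2·3=2, -2+3·3=7) = 9 (attained by i=1)
Answer: p(1) = 7; p(3) = 9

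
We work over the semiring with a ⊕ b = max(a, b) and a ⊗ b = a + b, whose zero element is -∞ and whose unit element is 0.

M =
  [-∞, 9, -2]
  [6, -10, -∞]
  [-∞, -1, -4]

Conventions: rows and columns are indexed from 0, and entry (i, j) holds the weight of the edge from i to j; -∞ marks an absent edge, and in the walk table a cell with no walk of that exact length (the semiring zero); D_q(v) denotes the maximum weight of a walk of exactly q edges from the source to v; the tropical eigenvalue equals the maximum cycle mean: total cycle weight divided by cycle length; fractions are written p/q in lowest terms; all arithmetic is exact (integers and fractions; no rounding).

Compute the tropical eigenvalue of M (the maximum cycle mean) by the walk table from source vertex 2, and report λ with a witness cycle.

q=0: [-∞, -∞, 0]
q=1: [-∞, -1, -4]
q=2: [5, -5, -8]
q=3: [1, 14, 3]
Optimal cycle mean attained by: cycle 0->1->0, total 9 + 6, length 2.
Answer: λ = 15/2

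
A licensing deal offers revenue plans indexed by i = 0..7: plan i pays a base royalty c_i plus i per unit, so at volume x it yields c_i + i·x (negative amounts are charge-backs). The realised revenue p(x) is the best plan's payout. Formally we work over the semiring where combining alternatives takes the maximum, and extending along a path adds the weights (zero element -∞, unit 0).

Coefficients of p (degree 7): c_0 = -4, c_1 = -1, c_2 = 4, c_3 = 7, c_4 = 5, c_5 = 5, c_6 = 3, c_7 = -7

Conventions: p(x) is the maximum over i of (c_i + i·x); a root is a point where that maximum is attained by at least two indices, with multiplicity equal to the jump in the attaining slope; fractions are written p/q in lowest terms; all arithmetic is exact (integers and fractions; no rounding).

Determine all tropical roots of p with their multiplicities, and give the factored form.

hull edge (i=0, c=-4) to (i=2, c=4): slope 4, span 2
hull edge (i=2, c=4) to (i=3, c=7): slope 3, span 1
hull edge (i=3, c=7) to (i=5, c=5): slope -1, span 2
hull edge (i=5, c=5) to (i=6, c=3): slope -2, span 1
hull edge (i=6, c=3) to (i=7, c=-7): slope -10, span 1
Factored form: p(x) = -7 ⊗ (x ⊕ (-4)) ⊗ (x ⊕ (-4)) ⊗ (x ⊕ (-3)) ⊗ (x ⊕ 1) ⊗ (x ⊕ 1) ⊗ (x ⊕ 2) ⊗ (x ⊕ 10)
Answer: roots = -4 (mult 2), -3 (mult 1), 1 (mult 2), 2 (mult 1), 10 (mult 1)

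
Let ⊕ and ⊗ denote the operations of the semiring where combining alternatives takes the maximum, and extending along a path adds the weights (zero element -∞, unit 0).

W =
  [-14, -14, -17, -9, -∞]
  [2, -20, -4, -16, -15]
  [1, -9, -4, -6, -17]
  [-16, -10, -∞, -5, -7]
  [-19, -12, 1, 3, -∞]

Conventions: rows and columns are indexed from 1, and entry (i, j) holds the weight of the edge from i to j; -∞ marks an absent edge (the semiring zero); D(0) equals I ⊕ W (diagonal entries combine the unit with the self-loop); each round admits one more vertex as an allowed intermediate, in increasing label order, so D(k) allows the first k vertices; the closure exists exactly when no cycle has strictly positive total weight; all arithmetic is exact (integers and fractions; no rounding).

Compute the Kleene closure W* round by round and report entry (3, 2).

D(0):
  [0, -14, -17, -9, -∞]
  [2, 0, -4, -16, -15]
  [1, -9, 0, -6, -17]
  [-16, -10, -∞, 0, -7]
  [-19, -12, 1, 3, 0]
D(1):
  [0, -14, -17, -9, -∞]
  [2, 0, -4, -7, -15]
  [1, -9, 0, -6, -17]
  [-16, -10, -33, 0, -7]
  [-19, -12, 1, 3, 0]
D(2):
  [0, -14, -17, -9, -29]
  [2, 0, -4, -7, -15]
  [1, -9, 0, -6, -17]
  [-8, -10, -14, 0, -7]
  [-10, -12, 1, 3, 0]
D(3):
  [0, -14, -17, -9, -29]
  [2, 0, -4, -7, -15]
  [1, -9, 0, -6, -17]
  [-8, -10, -14, 0, -7]
  [2, -8, 1, 3, 0]
D(4):
  [0, -14, -17, -9, -16]
  [2, 0, -4, -7, -14]
  [1, -9, 0, -6, -13]
  [-8, -10, -14, 0, -7]
  [2, -7, 1, 3, 0]
D(5):
  [0, -14, -15, -9, -16]
  [2, 0, -4, -7, -14]
  [1, -9, 0, -6, -13]
  [-5, -10, -6, 0, -7]
  [2, -7, 1, 3, 0]
Answer: W*[3][2] = -9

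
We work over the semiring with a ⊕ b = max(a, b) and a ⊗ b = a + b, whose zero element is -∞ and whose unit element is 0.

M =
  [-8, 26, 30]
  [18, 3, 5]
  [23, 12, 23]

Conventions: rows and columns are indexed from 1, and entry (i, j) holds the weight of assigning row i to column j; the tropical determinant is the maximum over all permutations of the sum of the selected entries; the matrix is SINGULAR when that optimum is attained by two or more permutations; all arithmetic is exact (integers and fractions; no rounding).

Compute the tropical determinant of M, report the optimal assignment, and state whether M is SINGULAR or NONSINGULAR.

σ = (1, 2, 3): (-8) + 3 + 23 = 18
σ = (1, 3, 2): (-8) + 5 + 12 = 9
σ = (2, 1, 3): 26 + 18 + 23 = 67
σ = (2, 3, 1): 26 + 5 + 23 = 54
σ = (3, 1, 2): 30 + 18 + 12 = 60
σ = (3, 2, 1): 30 + 3 + 23 = 56
Optimal value attained by: σ = (2, 1, 3).
Answer: det⊕(M) = 67; verdict: NONSINGULAR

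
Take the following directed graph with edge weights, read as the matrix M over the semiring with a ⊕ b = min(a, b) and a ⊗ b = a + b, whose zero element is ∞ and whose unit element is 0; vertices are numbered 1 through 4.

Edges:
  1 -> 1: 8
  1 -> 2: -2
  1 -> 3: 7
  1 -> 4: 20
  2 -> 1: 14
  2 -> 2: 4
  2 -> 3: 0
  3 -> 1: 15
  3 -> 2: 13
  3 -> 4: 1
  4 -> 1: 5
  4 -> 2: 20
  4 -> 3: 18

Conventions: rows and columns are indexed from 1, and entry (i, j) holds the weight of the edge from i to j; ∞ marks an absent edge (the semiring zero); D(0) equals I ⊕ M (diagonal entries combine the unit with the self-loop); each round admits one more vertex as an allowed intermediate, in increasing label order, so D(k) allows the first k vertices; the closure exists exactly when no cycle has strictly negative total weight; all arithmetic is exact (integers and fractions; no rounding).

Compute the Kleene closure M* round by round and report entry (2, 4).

D(0):
  [0, -2, 7, 20]
  [14, 0, 0, ∞]
  [15, 13, 0, 1]
  [5, 20, 18, 0]
D(1):
  [0, -2, 7, 20]
  [14, 0, 0, 34]
  [15, 13, 0, 1]
  [5, 3, 12, 0]
D(2):
  [0, -2, -2, 20]
  [14, 0, 0, 34]
  [15, 13, 0, 1]
  [5, 3, 3, 0]
D(3):
  [0, -2, -2, -1]
  [14, 0, 0, 1]
  [15, 13, 0, 1]
  [5, 3, 3, 0]
D(4):
  [0, -2, -2, -1]
  [6, 0, 0, 1]
  [6, 4, 0, 1]
  [5, 3, 3, 0]
Answer: M*[2][4] = 1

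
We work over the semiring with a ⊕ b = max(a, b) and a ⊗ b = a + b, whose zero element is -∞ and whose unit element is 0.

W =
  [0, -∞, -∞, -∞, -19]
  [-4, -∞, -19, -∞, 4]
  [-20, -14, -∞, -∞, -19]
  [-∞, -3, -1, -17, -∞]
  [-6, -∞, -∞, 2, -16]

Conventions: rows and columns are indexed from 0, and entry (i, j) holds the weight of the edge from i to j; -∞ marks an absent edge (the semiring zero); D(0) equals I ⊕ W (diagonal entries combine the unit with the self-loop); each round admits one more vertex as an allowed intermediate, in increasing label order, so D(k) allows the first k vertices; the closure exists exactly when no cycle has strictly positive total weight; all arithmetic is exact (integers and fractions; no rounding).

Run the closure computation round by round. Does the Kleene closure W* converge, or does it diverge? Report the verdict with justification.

D(0):
  [0, -∞, -∞, -∞, -19]
  [-4, 0, -19, -∞, 4]
  [-20, -14, 0, -∞, -19]
  [-∞, -3, -1, 0, -∞]
  [-6, -∞, -∞, 2, 0]
D(1):
  [0, -∞, -∞, -∞, -19]
  [-4, 0, -19, -∞, 4]
  [-20, -14, 0, -∞, -19]
  [-∞, -3, -1, 0, -∞]
  [-6, -∞, -∞, 2, 0]
D(2):
  [0, -∞, -∞, -∞, -19]
  [-4, 0, -19, -∞, 4]
  [-18, -14, 0, -∞, -10]
  [-7, -3, -1, 0, 1]
  [-6, -∞, -∞, 2, 0]
D(3):
  [0, -∞, -∞, -∞, -19]
  [-4, 0, -19, -∞, 4]
  [-18, -14, 0, -∞, -10]
  [-7, -3, -1, 0, 1]
  [-6, -∞, -∞, 2, 0]
Detection: at round 4, diagonal entry (4, 4) turns strictly positive.
Key observation: the cycle 4->3->1->4 has total weight 2 + (-3) + 4, which is strictly positive.
Answer: DIVERGES — positive cycle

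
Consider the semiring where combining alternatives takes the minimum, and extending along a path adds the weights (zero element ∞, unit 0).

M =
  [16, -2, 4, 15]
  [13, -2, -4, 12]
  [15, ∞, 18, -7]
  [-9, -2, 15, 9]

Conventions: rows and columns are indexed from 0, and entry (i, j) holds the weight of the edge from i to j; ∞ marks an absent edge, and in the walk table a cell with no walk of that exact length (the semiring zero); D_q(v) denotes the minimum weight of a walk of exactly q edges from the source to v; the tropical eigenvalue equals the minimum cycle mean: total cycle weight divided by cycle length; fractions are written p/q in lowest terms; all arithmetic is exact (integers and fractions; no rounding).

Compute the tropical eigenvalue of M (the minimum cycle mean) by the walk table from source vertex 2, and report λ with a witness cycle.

q=0: [∞, ∞, 0, ∞]
q=1: [15, ∞, 18, -7]
q=2: [-16, -9, 8, 2]
q=3: [-7, -18, -13, -1]
q=4: [-10, -20, -22, -20]
Optimal cycle mean attained by: cycle 0->1->2->3->0, total (-2) + (-4) + (-7) + (-9), length 4.
Answer: λ = -11/2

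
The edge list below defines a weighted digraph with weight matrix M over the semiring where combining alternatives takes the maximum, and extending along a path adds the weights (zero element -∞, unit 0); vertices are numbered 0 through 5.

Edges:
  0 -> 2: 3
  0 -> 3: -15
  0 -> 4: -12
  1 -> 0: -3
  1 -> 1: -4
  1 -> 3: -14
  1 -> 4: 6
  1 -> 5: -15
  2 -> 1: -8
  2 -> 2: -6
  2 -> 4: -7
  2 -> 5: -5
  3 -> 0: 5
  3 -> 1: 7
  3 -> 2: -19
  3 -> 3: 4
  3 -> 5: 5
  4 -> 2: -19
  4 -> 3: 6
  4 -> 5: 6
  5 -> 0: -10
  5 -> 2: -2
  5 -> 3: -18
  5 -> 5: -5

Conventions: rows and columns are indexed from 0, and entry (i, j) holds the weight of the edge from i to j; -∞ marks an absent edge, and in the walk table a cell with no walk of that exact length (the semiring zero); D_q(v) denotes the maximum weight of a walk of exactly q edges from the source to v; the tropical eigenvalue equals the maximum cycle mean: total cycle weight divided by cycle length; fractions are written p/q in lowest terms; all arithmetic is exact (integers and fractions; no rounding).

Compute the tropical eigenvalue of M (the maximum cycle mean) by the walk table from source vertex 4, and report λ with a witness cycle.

q=0: [-∞, -∞, -∞, -∞, 0, -∞]
q=1: [-∞, -∞, -19, 6, -∞, 6]
q=2: [11, 13, 4, 10, -26, 11]
q=3: [15, 17, 14, 14, 19, 15]
q=4: [19, 21, 18, 25, 23, 25]
q=5: [30, 32, 23, 29, 27, 30]
q=6: [34, 36, 33, 33, 38, 34]
Optimal cycle mean attained by: cycle 1->4->3->1, total 6 + 6 + 7, length 3.
Answer: λ = 19/3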